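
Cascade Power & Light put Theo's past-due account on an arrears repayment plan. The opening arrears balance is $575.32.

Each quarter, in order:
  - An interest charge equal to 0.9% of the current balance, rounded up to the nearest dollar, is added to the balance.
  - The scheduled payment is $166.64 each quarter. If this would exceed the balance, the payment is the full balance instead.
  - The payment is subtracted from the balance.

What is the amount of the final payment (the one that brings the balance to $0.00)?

$89.40

Quarter 1: $575.32 +$6.00 interest = $581.32; pay $166.64 → $414.68
Quarter 2: $414.68 +$4.00 interest = $418.68; pay $166.64 → $252.04
Quarter 3: $252.04 +$3.00 interest = $255.04; pay $166.64 → $88.40
Quarter 4: $88.40 +$1.00 interest = $89.40; pay $89.40 → $0.00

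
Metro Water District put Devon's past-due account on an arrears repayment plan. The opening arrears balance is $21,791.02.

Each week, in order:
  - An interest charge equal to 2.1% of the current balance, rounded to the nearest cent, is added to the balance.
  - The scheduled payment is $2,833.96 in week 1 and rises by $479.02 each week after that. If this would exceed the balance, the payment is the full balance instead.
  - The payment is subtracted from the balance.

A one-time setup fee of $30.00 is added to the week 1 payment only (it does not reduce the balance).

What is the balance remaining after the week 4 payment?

$9,067.43

Week 1: $21,791.02 +$457.61 interest = $22,248.63; pay $2,833.96 (+ $30.00 fee) → $19,414.67
Week 2: $19,414.67 +$407.71 interest = $19,822.38; pay $3,312.98 → $16,509.40
Week 3: $16,509.40 +$346.70 interest = $16,856.10; pay $3,792.00 → $13,064.10
Week 4: $13,064.10 +$274.35 interest = $13,338.45; pay $4,271.02 → $9,067.43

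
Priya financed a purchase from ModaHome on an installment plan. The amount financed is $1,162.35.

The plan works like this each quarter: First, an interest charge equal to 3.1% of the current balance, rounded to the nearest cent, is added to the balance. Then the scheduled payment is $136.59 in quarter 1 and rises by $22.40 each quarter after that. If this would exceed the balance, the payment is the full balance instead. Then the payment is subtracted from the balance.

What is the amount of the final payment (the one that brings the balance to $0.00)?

# | Opening | Interest | Payment | End bal
1 | $1,162.35 | $36.03 | $136.59 | $1,061.79
2 | $1,061.79 | $32.92 | $158.99 | $935.72
3 | $935.72 | $29.01 | $181.39 | $783.34
4 | $783.34 | $24.28 | $203.79 | $603.83
5 | $603.83 | $18.72 | $226.19 | $396.36
6 | $396.36 | $12.29 | $248.59 | $160.06
7 | $160.06 | $4.96 | $165.02 | $0.00

$165.02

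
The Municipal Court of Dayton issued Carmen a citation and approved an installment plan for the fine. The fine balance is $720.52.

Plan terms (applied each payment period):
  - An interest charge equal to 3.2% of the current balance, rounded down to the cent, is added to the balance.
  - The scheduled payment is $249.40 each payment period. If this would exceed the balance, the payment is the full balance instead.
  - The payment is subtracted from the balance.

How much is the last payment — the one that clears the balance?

$20.13

Payment period 1: opening $720.52; interest $23.05 → $743.57; payment $249.40; balance $494.17
Payment period 2: opening $494.17; interest $15.81 → $509.98; payment $249.40; balance $260.58
Payment period 3: opening $260.58; interest $8.33 → $268.91; payment $249.40; balance $19.51
Payment period 4: opening $19.51; interest $0.62 → $20.13; payment $20.13; balance $0.00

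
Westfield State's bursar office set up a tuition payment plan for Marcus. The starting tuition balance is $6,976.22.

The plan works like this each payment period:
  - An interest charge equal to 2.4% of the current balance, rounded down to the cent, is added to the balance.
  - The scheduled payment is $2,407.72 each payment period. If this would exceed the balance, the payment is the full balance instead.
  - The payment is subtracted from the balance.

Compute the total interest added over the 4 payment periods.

Payment period 1: $6,976.22 +$167.42 interest = $7,143.64; pay $2,407.72 → $4,735.92
Payment period 2: $4,735.92 +$113.66 interest = $4,849.58; pay $2,407.72 → $2,441.86
Payment period 3: $2,441.86 +$58.60 interest = $2,500.46; pay $2,407.72 → $92.74
Payment period 4: $92.74 +$2.22 interest = $94.96; pay $94.96 → $0.00
Total interest: $167.42 + $113.66 + $58.60 + $2.22 = $341.90

$341.90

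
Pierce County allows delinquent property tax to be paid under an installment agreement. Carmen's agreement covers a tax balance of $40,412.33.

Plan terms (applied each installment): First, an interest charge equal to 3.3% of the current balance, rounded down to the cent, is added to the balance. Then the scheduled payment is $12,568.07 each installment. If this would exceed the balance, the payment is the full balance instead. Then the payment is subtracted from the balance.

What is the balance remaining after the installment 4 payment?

Installment 1: opening $40,412.33; interest $1,333.60 → $41,745.93; payment $12,568.07; balance $29,177.86
Installment 2: opening $29,177.86; interest $962.86 → $30,140.72; payment $12,568.07; balance $17,572.65
Installment 3: opening $17,572.65; interest $579.89 → $18,152.54; payment $12,568.07; balance $5,584.47
Installment 4: opening $5,584.47; interest $184.28 → $5,768.75; payment $5,768.75; balance $0.00

$0.00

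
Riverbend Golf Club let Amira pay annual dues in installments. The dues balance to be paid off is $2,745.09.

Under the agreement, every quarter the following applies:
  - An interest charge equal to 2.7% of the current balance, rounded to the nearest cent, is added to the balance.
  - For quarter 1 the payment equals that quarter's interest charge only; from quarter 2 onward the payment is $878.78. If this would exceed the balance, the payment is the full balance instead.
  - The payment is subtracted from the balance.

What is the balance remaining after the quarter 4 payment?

$265.34

Quarter 1: opening $2,745.09; interest $74.12 → $2,819.21; payment $74.12; balance $2,745.09
Quarter 2: opening $2,745.09; interest $74.12 → $2,819.21; payment $878.78; balance $1,940.43
Quarter 3: opening $1,940.43; interest $52.39 → $1,992.82; payment $878.78; balance $1,114.04
Quarter 4: opening $1,114.04; interest $30.08 → $1,144.12; payment $878.78; balance $265.34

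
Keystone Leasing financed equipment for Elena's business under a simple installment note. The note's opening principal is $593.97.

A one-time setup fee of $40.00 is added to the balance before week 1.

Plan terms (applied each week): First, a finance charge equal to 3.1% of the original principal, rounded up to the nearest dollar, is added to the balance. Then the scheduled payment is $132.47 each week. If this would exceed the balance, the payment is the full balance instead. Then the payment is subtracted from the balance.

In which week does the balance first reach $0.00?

6

# | Opening | Interest | Payment | End bal
1 | $633.97 | $19.00 | $132.47 | $520.50
2 | $520.50 | $19.00 | $132.47 | $407.03
3 | $407.03 | $19.00 | $132.47 | $293.56
4 | $293.56 | $19.00 | $132.47 | $180.09
5 | $180.09 | $19.00 | $132.47 | $66.62
6 | $66.62 | $19.00 | $85.62 | $0.00
Balance reaches $0.00 in week 6.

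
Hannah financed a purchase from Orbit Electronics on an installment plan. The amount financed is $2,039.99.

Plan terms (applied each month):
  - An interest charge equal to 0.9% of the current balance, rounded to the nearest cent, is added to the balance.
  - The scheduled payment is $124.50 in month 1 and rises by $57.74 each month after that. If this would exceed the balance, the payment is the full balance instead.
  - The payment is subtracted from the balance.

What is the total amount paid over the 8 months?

$2,130.19

Month 1: opening $2,039.99; interest $18.36 → $2,058.35; payment $124.50; balance $1,933.85
Month 2: opening $1,933.85; interest $17.40 → $1,951.25; payment $182.24; balance $1,769.01
Month 3: opening $1,769.01; interest $15.92 → $1,784.93; payment $239.98; balance $1,544.95
Month 4: opening $1,544.95; interest $13.90 → $1,558.85; payment $297.72; balance $1,261.13
Month 5: opening $1,261.13; interest $11.35 → $1,272.48; payment $355.46; balance $917.02
Month 6: opening $917.02; interest $8.25 → $925.27; payment $413.20; balance $512.07
Month 7: opening $512.07; interest $4.61 → $516.68; payment $470.94; balance $45.74
Month 8: opening $45.74; interest $0.41 → $46.15; payment $46.15; balance $0.00
Total paid: $2,130.19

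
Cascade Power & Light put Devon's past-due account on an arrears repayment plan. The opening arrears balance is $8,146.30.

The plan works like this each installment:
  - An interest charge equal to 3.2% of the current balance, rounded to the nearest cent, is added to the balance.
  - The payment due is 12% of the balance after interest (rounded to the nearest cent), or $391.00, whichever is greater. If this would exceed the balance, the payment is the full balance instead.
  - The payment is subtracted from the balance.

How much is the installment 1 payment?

Installment 1: opening $8,146.30; interest $260.68 → $8,406.98; payment $1,008.84; balance $7,398.14

$1,008.84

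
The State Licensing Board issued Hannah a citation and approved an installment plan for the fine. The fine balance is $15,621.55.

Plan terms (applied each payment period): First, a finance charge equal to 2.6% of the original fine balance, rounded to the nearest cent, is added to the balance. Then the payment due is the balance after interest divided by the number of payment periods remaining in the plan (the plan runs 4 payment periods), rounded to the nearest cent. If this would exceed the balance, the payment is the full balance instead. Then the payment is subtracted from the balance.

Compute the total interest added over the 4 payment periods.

# | Opening | Interest | Payment | End bal
1 | $15,621.55 | $406.16 | $4,006.93 | $12,020.78
2 | $12,020.78 | $406.16 | $4,142.31 | $8,284.63
3 | $8,284.63 | $406.16 | $4,345.40 | $4,345.39
4 | $4,345.39 | $406.16 | $4,751.55 | $0.00
Total interest: $406.16 + $406.16 + $406.16 + $406.16 = $1,624.64

$1,624.64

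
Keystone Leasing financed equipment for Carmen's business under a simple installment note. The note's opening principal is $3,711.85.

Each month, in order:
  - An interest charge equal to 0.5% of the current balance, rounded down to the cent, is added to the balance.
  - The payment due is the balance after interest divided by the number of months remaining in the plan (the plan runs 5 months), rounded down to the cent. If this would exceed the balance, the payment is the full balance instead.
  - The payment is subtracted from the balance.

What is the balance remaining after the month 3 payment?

Month 1: $3,711.85 +$18.55 interest = $3,730.40; pay $746.08 → $2,984.32
Month 2: $2,984.32 +$14.92 interest = $2,999.24; pay $749.81 → $2,249.43
Month 3: $2,249.43 +$11.24 interest = $2,260.67; pay $753.55 → $1,507.12

$1,507.12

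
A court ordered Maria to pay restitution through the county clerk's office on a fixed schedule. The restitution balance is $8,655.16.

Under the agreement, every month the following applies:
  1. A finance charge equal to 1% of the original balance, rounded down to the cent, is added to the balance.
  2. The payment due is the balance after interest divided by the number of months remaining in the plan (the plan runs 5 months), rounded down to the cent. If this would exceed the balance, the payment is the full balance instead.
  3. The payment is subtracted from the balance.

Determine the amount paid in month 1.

Month 1: $8,655.16 +$86.55 interest = $8,741.71; pay $1,748.34 → $6,993.37

$1,748.34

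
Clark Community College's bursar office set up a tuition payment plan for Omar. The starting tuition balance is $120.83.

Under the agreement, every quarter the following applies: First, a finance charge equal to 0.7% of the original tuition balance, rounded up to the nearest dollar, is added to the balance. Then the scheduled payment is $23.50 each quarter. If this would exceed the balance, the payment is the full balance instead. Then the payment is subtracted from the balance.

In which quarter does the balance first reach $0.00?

6

# | Opening | Interest | Payment | End bal
1 | $120.83 | $1.00 | $23.50 | $98.33
2 | $98.33 | $1.00 | $23.50 | $75.83
3 | $75.83 | $1.00 | $23.50 | $53.33
4 | $53.33 | $1.00 | $23.50 | $30.83
5 | $30.83 | $1.00 | $23.50 | $8.33
6 | $8.33 | $1.00 | $9.33 | $0.00
Balance reaches $0.00 in quarter 6.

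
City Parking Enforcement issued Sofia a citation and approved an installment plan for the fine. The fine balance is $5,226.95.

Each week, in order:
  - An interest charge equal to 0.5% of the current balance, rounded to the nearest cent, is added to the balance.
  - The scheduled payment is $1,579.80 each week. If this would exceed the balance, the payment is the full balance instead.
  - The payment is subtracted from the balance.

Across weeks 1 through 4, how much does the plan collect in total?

$5,284.72

# | Opening | Interest | Payment | End bal
1 | $5,226.95 | $26.13 | $1,579.80 | $3,673.28
2 | $3,673.28 | $18.37 | $1,579.80 | $2,111.85
3 | $2,111.85 | $10.56 | $1,579.80 | $542.61
4 | $542.61 | $2.71 | $545.32 | $0.00
Total paid: $5,284.72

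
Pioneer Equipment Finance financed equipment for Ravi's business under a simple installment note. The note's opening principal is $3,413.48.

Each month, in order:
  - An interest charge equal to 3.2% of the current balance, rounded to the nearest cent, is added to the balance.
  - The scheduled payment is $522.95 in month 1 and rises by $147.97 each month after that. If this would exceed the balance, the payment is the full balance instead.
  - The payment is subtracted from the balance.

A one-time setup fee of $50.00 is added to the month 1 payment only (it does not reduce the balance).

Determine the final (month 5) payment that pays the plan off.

Month 1: $3,413.48 +$109.23 interest = $3,522.71; pay $522.95 (+ $50.00 fee) → $2,999.76
Month 2: $2,999.76 +$95.99 interest = $3,095.75; pay $670.92 → $2,424.83
Month 3: $2,424.83 +$77.59 interest = $2,502.42; pay $818.89 → $1,683.53
Month 4: $1,683.53 +$53.87 interest = $1,737.40; pay $966.86 → $770.54
Month 5: $770.54 +$24.66 interest = $795.20; pay $795.20 → $0.00

$795.20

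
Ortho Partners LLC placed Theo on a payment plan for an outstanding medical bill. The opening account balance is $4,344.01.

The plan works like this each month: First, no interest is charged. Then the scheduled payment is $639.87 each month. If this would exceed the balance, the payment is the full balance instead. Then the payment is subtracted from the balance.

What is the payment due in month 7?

Month 1: $4,344.01 − $639.87 → $3,704.14
Month 2: $3,704.14 − $639.87 → $3,064.27
Month 3: $3,064.27 − $639.87 → $2,424.40
Month 4: $2,424.40 − $639.87 → $1,784.53
Month 5: $1,784.53 − $639.87 → $1,144.66
Month 6: $1,144.66 − $639.87 → $504.79
Month 7: $504.79 − $504.79 → $0.00

$504.79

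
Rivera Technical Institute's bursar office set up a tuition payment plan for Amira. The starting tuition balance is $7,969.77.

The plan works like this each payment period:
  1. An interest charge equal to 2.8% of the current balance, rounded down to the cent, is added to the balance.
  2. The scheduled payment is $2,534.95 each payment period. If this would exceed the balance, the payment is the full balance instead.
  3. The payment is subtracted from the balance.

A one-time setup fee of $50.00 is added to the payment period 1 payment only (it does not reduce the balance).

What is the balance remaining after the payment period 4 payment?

$0.00

Payment period 1: $7,969.77 +$223.15 interest = $8,192.92; pay $2,534.95 (+ $50.00 fee) → $5,657.97
Payment period 2: $5,657.97 +$158.42 interest = $5,816.39; pay $2,534.95 → $3,281.44
Payment period 3: $3,281.44 +$91.88 interest = $3,373.32; pay $2,534.95 → $838.37
Payment period 4: $838.37 +$23.47 interest = $861.84; pay $861.84 → $0.00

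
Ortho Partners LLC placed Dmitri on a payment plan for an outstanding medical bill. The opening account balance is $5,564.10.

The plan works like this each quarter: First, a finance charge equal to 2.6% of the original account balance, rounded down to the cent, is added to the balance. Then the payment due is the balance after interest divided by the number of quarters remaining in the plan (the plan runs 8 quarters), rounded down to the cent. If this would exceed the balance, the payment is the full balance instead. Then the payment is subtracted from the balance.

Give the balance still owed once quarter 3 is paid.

Quarter 1: $5,564.10 +$144.66 interest = $5,708.76; pay $713.59 → $4,995.17
Quarter 2: $4,995.17 +$144.66 interest = $5,139.83; pay $734.26 → $4,405.57
Quarter 3: $4,405.57 +$144.66 interest = $4,550.23; pay $758.37 → $3,791.86

$3,791.86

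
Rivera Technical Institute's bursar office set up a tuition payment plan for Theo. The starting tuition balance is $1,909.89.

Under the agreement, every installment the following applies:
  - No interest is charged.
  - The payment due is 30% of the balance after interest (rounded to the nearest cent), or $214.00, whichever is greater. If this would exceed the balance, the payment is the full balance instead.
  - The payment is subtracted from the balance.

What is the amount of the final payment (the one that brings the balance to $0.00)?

Installment 1: $1,909.89 − $572.97 → $1,336.92
Installment 2: $1,336.92 − $401.08 → $935.84
Installment 3: $935.84 − $280.75 → $655.09
Installment 4: $655.09 − $214.00 → $441.09
Installment 5: $441.09 − $214.00 → $227.09
Installment 6: $227.09 − $214.00 → $13.09
Installment 7: $13.09 − $13.09 → $0.00

$13.09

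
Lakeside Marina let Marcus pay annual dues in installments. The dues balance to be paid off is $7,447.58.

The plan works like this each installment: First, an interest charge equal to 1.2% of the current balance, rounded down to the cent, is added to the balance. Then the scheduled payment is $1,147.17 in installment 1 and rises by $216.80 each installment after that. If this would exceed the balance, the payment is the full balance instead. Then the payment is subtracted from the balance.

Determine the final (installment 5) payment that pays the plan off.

# | Opening | Interest | Payment | End bal
1 | $7,447.58 | $89.37 | $1,147.17 | $6,389.78
2 | $6,389.78 | $76.67 | $1,363.97 | $5,102.48
3 | $5,102.48 | $61.22 | $1,580.77 | $3,582.93
4 | $3,582.93 | $42.99 | $1,797.57 | $1,828.35
5 | $1,828.35 | $21.94 | $1,850.29 | $0.00

$1,850.29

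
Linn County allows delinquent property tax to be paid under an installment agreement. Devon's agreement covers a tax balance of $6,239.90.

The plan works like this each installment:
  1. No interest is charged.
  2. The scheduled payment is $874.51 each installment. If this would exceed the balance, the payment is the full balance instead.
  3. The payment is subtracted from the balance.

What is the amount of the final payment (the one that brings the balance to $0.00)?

$118.33

Installment 1: opening $6,239.90; payment $874.51; balance $5,365.39
Installment 2: opening $5,365.39; payment $874.51; balance $4,490.88
Installment 3: opening $4,490.88; payment $874.51; balance $3,616.37
Installment 4: opening $3,616.37; payment $874.51; balance $2,741.86
Installment 5: opening $2,741.86; payment $874.51; balance $1,867.35
Installment 6: opening $1,867.35; payment $874.51; balance $992.84
Installment 7: opening $992.84; payment $874.51; balance $118.33
Installment 8: opening $118.33; payment $118.33; balance $0.00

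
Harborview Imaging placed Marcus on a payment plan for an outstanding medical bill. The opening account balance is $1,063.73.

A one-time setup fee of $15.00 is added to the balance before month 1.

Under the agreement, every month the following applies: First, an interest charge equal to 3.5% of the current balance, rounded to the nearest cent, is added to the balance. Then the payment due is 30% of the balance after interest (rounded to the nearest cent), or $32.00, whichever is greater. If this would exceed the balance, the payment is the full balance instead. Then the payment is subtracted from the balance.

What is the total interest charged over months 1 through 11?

Month 1: $1,078.73 +$37.76 interest = $1,116.49; pay $334.95 → $781.54
Month 2: $781.54 +$27.35 interest = $808.89; pay $242.67 → $566.22
Month 3: $566.22 +$19.82 interest = $586.04; pay $175.81 → $410.23
Month 4: $410.23 +$14.36 interest = $424.59; pay $127.38 → $297.21
Month 5: $297.21 +$10.40 interest = $307.61; pay $92.28 → $215.33
Month 6: $215.33 +$7.54 interest = $222.87; pay $66.86 → $156.01
Month 7: $156.01 +$5.46 interest = $161.47; pay $48.44 → $113.03
Month 8: $113.03 +$3.96 interest = $116.99; pay $35.10 → $81.89
Month 9: $81.89 +$2.87 interest = $84.76; pay $32.00 → $52.76
Month 10: $52.76 +$1.85 interest = $54.61; pay $32.00 → $22.61
Month 11: $22.61 +$0.79 interest = $23.40; pay $23.40 → $0.00
Total interest: $37.76 + $27.35 + $19.82 + $14.36 + $10.40 + $7.54 + $5.46 + $3.96 + $2.87 + $1.85 + $0.79 = $132.16

$132.16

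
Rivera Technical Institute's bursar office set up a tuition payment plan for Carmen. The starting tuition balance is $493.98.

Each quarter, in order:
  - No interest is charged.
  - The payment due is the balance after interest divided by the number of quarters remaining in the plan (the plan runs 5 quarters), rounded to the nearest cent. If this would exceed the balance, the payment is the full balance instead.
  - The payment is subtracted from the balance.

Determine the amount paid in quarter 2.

Quarter 1: $493.98 − $98.80 → $395.18
Quarter 2: $395.18 − $98.80 → $296.38

$98.80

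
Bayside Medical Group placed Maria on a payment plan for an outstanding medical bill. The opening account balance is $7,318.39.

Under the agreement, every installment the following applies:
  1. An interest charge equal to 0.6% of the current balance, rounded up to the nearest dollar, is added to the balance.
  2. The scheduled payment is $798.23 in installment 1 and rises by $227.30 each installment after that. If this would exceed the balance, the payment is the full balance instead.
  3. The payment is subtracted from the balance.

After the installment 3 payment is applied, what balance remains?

Installment 1: $7,318.39 +$44.00 interest = $7,362.39; pay $798.23 → $6,564.16
Installment 2: $6,564.16 +$40.00 interest = $6,604.16; pay $1,025.53 → $5,578.63
Installment 3: $5,578.63 +$34.00 interest = $5,612.63; pay $1,252.83 → $4,359.80

$4,359.80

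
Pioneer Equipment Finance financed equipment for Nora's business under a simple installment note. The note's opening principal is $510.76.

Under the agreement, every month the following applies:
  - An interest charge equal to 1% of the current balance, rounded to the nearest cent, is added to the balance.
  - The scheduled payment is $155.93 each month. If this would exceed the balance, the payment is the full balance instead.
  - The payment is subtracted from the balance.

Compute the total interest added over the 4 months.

Month 1: $510.76 +$5.11 interest = $515.87; pay $155.93 → $359.94
Month 2: $359.94 +$3.60 interest = $363.54; pay $155.93 → $207.61
Month 3: $207.61 +$2.08 interest = $209.69; pay $155.93 → $53.76
Month 4: $53.76 +$0.54 interest = $54.30; pay $54.30 → $0.00
Total interest: $5.11 + $3.60 + $2.08 + $0.54 = $11.33

$11.33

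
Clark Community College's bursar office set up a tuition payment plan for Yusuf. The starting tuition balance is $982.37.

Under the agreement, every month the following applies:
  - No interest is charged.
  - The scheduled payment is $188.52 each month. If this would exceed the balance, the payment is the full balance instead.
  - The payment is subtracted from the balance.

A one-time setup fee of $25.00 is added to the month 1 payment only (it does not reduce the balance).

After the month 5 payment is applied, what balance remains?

$39.77

Month 1: opening $982.37; payment $188.52 (+ $25.00 fee); balance $793.85
Month 2: opening $793.85; payment $188.52; balance $605.33
Month 3: opening $605.33; payment $188.52; balance $416.81
Month 4: opening $416.81; payment $188.52; balance $228.29
Month 5: opening $228.29; payment $188.52; balance $39.77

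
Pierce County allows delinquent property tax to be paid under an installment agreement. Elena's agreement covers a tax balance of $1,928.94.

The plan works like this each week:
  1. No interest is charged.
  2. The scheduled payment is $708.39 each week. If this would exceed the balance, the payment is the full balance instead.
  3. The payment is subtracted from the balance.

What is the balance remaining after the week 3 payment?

# | Opening | Payment | End bal
1 | $1,928.94 | $708.39 | $1,220.55
2 | $1,220.55 | $708.39 | $512.16
3 | $512.16 | $512.16 | $0.00

$0.00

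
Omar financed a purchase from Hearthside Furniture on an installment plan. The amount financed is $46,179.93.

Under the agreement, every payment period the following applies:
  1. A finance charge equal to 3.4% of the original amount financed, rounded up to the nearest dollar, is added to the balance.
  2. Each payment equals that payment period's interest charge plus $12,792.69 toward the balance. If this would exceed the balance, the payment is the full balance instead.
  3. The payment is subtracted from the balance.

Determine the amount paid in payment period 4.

$9,372.86

Payment period 1: $46,179.93 +$1,571.00 interest = $47,750.93; pay $14,363.69 → $33,387.24
Payment period 2: $33,387.24 +$1,571.00 interest = $34,958.24; pay $14,363.69 → $20,594.55
Payment period 3: $20,594.55 +$1,571.00 interest = $22,165.55; pay $14,363.69 → $7,801.86
Payment period 4: $7,801.86 +$1,571.00 interest = $9,372.86; pay $9,372.86 → $0.00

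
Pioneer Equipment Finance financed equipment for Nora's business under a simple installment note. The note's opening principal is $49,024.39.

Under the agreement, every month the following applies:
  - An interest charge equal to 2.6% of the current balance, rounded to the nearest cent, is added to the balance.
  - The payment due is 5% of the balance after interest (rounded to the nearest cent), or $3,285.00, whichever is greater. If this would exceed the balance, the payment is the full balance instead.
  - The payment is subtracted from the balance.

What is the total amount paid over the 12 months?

Month 1: $49,024.39 +$1,274.63 interest = $50,299.02; pay $3,285.00 → $47,014.02
Month 2: $47,014.02 +$1,222.36 interest = $48,236.38; pay $3,285.00 → $44,951.38
Month 3: $44,951.38 +$1,168.74 interest = $46,120.12; pay $3,285.00 → $42,835.12
Month 4: $42,835.12 +$1,113.71 interest = $43,948.83; pay $3,285.00 → $40,663.83
Month 5: $40,663.83 +$1,057.26 interest = $41,721.09; pay $3,285.00 → $38,436.09
Month 6: $38,436.09 +$999.34 interest = $39,435.43; pay $3,285.00 → $36,150.43
Month 7: $36,150.43 +$939.91 interest = $37,090.34; pay $3,285.00 → $33,805.34
Month 8: $33,805.34 +$878.94 interest = $34,684.28; pay $3,285.00 → $31,399.28
Month 9: $31,399.28 +$816.38 interest = $32,215.66; pay $3,285.00 → $28,930.66
Month 10: $28,930.66 +$752.20 interest = $29,682.86; pay $3,285.00 → $26,397.86
Month 11: $26,397.86 +$686.34 interest = $27,084.20; pay $3,285.00 → $23,799.20
Month 12: $23,799.20 +$618.78 interest = $24,417.98; pay $3,285.00 → $21,132.98
Total paid: $39,420.00

$39,420.00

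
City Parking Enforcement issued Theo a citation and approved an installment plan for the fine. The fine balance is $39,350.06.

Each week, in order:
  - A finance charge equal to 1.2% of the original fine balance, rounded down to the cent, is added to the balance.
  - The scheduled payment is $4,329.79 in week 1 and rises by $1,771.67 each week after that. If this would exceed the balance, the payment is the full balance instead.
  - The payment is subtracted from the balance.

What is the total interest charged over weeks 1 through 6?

$2,833.20

Week 1: $39,350.06 +$472.20 interest = $39,822.26; pay $4,329.79 → $35,492.47
Week 2: $35,492.47 +$472.20 interest = $35,964.67; pay $6,101.46 → $29,863.21
Week 3: $29,863.21 +$472.20 interest = $30,335.41; pay $7,873.13 → $22,462.28
Week 4: $22,462.28 +$472.20 interest = $22,934.48; pay $9,644.80 → $13,289.68
Week 5: $13,289.68 +$472.20 interest = $13,761.88; pay $11,416.47 → $2,345.41
Week 6: $2,345.41 +$472.20 interest = $2,817.61; pay $2,817.61 → $0.00
Total interest: $472.20 + $472.20 + $472.20 + $472.20 + $472.20 + $472.20 = $2,833.20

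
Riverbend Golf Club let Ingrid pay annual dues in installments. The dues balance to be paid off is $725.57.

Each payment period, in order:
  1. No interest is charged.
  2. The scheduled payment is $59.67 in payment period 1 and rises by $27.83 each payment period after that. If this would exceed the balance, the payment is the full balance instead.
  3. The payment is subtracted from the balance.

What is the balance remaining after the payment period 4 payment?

$319.91

Payment period 1: $725.57 − $59.67 → $665.90
Payment period 2: $665.90 − $87.50 → $578.40
Payment period 3: $578.40 − $115.33 → $463.07
Payment period 4: $463.07 − $143.16 → $319.91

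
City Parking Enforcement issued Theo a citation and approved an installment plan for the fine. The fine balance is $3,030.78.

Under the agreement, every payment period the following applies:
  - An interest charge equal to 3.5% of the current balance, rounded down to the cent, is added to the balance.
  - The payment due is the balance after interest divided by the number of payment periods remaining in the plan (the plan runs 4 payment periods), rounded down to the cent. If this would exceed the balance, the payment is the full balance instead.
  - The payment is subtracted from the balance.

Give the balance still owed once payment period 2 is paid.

Payment period 1: $3,030.78 +$106.07 interest = $3,136.85; pay $784.21 → $2,352.64
Payment period 2: $2,352.64 +$82.34 interest = $2,434.98; pay $811.66 → $1,623.32

$1,623.32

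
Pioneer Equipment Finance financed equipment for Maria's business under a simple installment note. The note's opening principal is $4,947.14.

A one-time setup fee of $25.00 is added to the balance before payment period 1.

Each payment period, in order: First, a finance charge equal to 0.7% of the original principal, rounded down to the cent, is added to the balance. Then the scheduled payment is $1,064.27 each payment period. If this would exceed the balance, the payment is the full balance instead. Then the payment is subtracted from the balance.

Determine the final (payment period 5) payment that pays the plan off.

$888.16

Payment period 1: opening $4,972.14; interest $34.62 → $5,006.76; payment $1,064.27; balance $3,942.49
Payment period 2: opening $3,942.49; interest $34.62 → $3,977.11; payment $1,064.27; balance $2,912.84
Payment period 3: opening $2,912.84; interest $34.62 → $2,947.46; payment $1,064.27; balance $1,883.19
Payment period 4: opening $1,883.19; interest $34.62 → $1,917.81; payment $1,064.27; balance $853.54
Payment period 5: opening $853.54; interest $34.62 → $888.16; payment $888.16; balance $0.00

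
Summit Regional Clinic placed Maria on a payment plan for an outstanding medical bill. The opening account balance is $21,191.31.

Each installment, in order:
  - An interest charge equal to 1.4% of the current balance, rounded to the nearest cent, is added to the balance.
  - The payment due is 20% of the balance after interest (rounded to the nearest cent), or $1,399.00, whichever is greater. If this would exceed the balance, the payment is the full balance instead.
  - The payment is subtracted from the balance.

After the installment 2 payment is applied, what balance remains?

$13,944.85

Installment 1: opening $21,191.31; interest $296.68 → $21,487.99; payment $4,297.60; balance $17,190.39
Installment 2: opening $17,190.39; interest $240.67 → $17,431.06; payment $3,486.21; balance $13,944.85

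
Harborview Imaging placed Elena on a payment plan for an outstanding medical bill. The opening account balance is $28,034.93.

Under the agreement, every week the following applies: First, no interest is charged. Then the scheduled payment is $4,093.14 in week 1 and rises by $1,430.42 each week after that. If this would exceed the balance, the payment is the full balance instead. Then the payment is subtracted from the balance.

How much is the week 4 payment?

$8,384.40

# | Opening | Payment | End bal
1 | $28,034.93 | $4,093.14 | $23,941.79
2 | $23,941.79 | $5,523.56 | $18,418.23
3 | $18,418.23 | $6,953.98 | $11,464.25
4 | $11,464.25 | $8,384.40 | $3,079.85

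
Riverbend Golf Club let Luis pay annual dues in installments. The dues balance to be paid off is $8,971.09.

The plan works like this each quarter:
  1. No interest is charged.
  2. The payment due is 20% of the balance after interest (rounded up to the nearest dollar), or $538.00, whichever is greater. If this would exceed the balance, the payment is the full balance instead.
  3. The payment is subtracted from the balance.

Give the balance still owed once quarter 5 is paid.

Quarter 1: opening $8,971.09; payment $1,795.00; balance $7,176.09
Quarter 2: opening $7,176.09; payment $1,436.00; balance $5,740.09
Quarter 3: opening $5,740.09; payment $1,149.00; balance $4,591.09
Quarter 4: opening $4,591.09; payment $919.00; balance $3,672.09
Quarter 5: opening $3,672.09; payment $735.00; balance $2,937.09

$2,937.09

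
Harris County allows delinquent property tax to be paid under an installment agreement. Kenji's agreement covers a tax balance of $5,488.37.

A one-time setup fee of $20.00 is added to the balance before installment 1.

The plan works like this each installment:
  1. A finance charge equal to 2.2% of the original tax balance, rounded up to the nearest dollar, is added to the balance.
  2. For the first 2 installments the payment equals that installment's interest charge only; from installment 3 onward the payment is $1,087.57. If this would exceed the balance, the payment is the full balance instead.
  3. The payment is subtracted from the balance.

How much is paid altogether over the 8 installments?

$6,476.37

Installment 1: opening $5,508.37; interest $121.00 → $5,629.37; payment $121.00; balance $5,508.37
Installment 2: opening $5,508.37; interest $121.00 → $5,629.37; payment $121.00; balance $5,508.37
Installment 3: opening $5,508.37; interest $121.00 → $5,629.37; payment $1,087.57; balance $4,541.80
Installment 4: opening $4,541.80; interest $121.00 → $4,662.80; payment $1,087.57; balance $3,575.23
Installment 5: opening $3,575.23; interest $121.00 → $3,696.23; payment $1,087.57; balance $2,608.66
Installment 6: opening $2,608.66; interest $121.00 → $2,729.66; payment $1,087.57; balance $1,642.09
Installment 7: opening $1,642.09; interest $121.00 → $1,763.09; payment $1,087.57; balance $675.52
Installment 8: opening $675.52; interest $121.00 → $796.52; payment $796.52; balance $0.00
Total paid: $6,476.37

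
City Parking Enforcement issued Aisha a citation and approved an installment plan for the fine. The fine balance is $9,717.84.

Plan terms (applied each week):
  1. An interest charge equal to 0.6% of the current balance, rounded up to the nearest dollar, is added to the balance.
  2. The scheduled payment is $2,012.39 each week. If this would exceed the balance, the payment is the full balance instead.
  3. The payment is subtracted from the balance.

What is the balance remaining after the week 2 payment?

Week 1: $9,717.84 +$59.00 interest = $9,776.84; pay $2,012.39 → $7,764.45
Week 2: $7,764.45 +$47.00 interest = $7,811.45; pay $2,012.39 → $5,799.06

$5,799.06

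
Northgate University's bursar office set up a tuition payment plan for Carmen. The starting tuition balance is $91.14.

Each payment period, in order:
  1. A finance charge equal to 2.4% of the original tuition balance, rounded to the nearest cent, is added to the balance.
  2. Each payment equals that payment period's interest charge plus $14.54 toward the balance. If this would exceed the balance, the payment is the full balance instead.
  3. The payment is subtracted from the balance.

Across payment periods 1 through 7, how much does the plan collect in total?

$106.47

Payment period 1: opening $91.14; interest $2.19 → $93.33; payment $16.73; balance $76.60
Payment period 2: opening $76.60; interest $2.19 → $78.79; payment $16.73; balance $62.06
Payment period 3: opening $62.06; interest $2.19 → $64.25; payment $16.73; balance $47.52
Payment period 4: opening $47.52; interest $2.19 → $49.71; payment $16.73; balance $32.98
Payment period 5: opening $32.98; interest $2.19 → $35.17; payment $16.73; balance $18.44
Payment period 6: opening $18.44; interest $2.19 → $20.63; payment $16.73; balance $3.90
Payment period 7: opening $3.90; interest $2.19 → $6.09; payment $6.09; balance $0.00
Total paid: $106.47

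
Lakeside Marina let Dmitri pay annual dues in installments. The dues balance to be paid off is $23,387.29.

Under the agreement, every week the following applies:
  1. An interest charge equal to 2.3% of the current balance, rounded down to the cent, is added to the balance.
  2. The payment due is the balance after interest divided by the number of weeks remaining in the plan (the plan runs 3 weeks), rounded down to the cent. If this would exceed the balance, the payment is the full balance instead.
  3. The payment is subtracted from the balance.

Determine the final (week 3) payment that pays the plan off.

Week 1: opening $23,387.29; interest $537.90 → $23,925.19; payment $7,975.06; balance $15,950.13
Week 2: opening $15,950.13; interest $366.85 → $16,316.98; payment $8,158.49; balance $8,158.49
Week 3: opening $8,158.49; interest $187.64 → $8,346.13; payment $8,346.13; balance $0.00

$8,346.13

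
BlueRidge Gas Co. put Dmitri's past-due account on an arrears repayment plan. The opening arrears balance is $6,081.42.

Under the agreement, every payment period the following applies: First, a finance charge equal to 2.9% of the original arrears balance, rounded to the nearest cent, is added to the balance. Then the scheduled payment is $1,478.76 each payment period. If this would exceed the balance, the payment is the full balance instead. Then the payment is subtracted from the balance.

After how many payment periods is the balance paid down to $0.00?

5

# | Opening | Interest | Payment | End bal
1 | $6,081.42 | $176.36 | $1,478.76 | $4,779.02
2 | $4,779.02 | $176.36 | $1,478.76 | $3,476.62
3 | $3,476.62 | $176.36 | $1,478.76 | $2,174.22
4 | $2,174.22 | $176.36 | $1,478.76 | $871.82
5 | $871.82 | $176.36 | $1,048.18 | $0.00
Balance reaches $0.00 in payment period 5.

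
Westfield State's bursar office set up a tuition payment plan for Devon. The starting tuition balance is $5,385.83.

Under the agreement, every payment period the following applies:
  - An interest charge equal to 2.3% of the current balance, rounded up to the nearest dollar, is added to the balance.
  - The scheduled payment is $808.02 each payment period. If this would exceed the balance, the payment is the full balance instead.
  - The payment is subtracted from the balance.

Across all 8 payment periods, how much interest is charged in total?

Payment period 1: $5,385.83 +$124.00 interest = $5,509.83; pay $808.02 → $4,701.81
Payment period 2: $4,701.81 +$109.00 interest = $4,810.81; pay $808.02 → $4,002.79
Payment period 3: $4,002.79 +$93.00 interest = $4,095.79; pay $808.02 → $3,287.77
Payment period 4: $3,287.77 +$76.00 interest = $3,363.77; pay $808.02 → $2,555.75
Payment period 5: $2,555.75 +$59.00 interest = $2,614.75; pay $808.02 → $1,806.73
Payment period 6: $1,806.73 +$42.00 interest = $1,848.73; pay $808.02 → $1,040.71
Payment period 7: $1,040.71 +$24.00 interest = $1,064.71; pay $808.02 → $256.69
Payment period 8: $256.69 +$6.00 interest = $262.69; pay $262.69 → $0.00
Total interest: $124.00 + $109.00 + $93.00 + $76.00 + $59.00 + $42.00 + $24.00 + $6.00 = $533.00

$533.00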